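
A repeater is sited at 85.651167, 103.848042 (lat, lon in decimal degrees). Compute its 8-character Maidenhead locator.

Shift to the Maidenhead origin (180°W, 90°S): lon 283.84804, lat 175.65117.
Field (20°×10°, letters A–R): 283.84804/20 → 14 → O, 175.65117/10 → 17 → R; chars OR.
Square (2°×1°, digits 0–9): 3.84804/2 → 1, 5.65117/1 → 5; chars 15.
Subsquare (5′×2.5′, letters a–x): 1.84804/0.0833333 → 22 → w, 0.65117/0.0416667 → 15 → p; chars wp.
Extended square (30″×15″, digits 0–9): 0.01471/0.00833333 → 1, 0.02617/0.00416667 → 6; chars 16.

OR15wp16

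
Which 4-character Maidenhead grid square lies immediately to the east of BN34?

Longitude square 3; +1 → 4.
The latitude characters are unchanged.

BN44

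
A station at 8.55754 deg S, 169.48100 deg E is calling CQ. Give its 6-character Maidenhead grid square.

RI41rk

Offset from 180°W / 90°S: lon 349.4810°, lat 81.4425°.
Field (20°×10°, letters A–R): 349.4810/20 → 17 → R, 81.4425/10 → 8 → I; chars RI.
Square (2°×1°, digits 0–9): 9.4810/2 → 4, 1.4425/1 → 1; chars 41.
Subsquare (5′×2.5′, letters a–x): 1.4810/0.0833333 → 17 → r, 0.4425/0.0416667 → 10 → k; chars rk.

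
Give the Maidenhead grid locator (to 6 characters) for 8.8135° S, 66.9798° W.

FI61me

Add 180° to longitude and 90° to latitude: 113.0202, 81.1865.
Field (20°×10°, letters A–R): 113.0202/20 → 5 → F, 81.1865/10 → 8 → I; chars FI.
Square (2°×1°, digits 0–9): 13.0202/2 → 6, 1.1865/1 → 1; chars 61.
Subsquare (5′×2.5′, letters a–x): 1.0202/0.0833333 → 12 → m, 0.1865/0.0416667 → 4 → e; chars me.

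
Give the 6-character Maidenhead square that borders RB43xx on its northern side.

Latitude subsquare x = 23; +1 → 24, wraps to 0 = a, carry into square.
Latitude square 3; +1 → 4.
The longitude characters are unchanged.

RB44xa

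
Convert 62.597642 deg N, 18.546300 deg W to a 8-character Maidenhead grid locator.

IP02ro43

Add 180° to longitude and 90° to latitude: 161.45370, 152.59764.
Field (20°×10°, letters A–R): 161.45370/20 → 8 → I, 152.59764/10 → 15 → P; chars IP.
Square (2°×1°, digits 0–9): 1.45370/2 → 0, 2.59764/1 → 2; chars 02.
Subsquare (5′×2.5′, letters a–x): 1.45370/0.0833333 → 17 → r, 0.59764/0.0416667 → 14 → o; chars ro.
Extended square (30″×15″, digits 0–9): 0.03703/0.00833333 → 4, 0.01431/0.00416667 → 3; chars 43.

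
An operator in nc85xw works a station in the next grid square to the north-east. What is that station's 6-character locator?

NC95ax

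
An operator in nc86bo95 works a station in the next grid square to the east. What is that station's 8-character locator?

Longitude extended square 9; +1 → 10, wraps to 0, carry into subsquare.
Longitude subsquare b = 1; +1 → 2 = c.
The latitude characters are unchanged.

NC86co05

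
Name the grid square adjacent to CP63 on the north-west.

CP54

Longitude square 6; −1 → 5.
Latitude square 3; +1 → 4.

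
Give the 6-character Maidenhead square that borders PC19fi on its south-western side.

Longitude subsquare f = 5; −1 → 4 = e.
Latitude subsquare i = 8; −1 → 7 = h.

PC19eh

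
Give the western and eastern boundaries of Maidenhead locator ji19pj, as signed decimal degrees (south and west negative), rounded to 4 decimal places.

3.2500, 3.3333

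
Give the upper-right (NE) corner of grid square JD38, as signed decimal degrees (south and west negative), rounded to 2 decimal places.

-51.00, 8.00

Field J=9, D=3: +9·20° lon, +3·10° lat → SW at lon 0°, lat -60°.
Square 3, 8: +3·2° lon, +8·1° lat → SW at lon 6°, lat -52°.
Cell spans 2° lon × 1° lat. NE corner is SW corner plus one full cell.
latitude -51.00, longitude 8.00.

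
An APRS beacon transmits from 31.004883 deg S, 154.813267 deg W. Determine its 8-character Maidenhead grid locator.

BF28ox28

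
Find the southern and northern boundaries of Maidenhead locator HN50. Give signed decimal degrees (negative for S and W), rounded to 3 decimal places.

40.000, 41.000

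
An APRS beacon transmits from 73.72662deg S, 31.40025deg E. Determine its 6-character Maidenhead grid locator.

Shift to the Maidenhead origin (180°W, 90°S): lon 211.4002, lat 16.2734.
Field: lon ⌊211.4002/20⌋ = 10 → K; lat ⌊16.2734/10⌋ = 1 → B.
Square: lon ⌊11.4002/2⌋ = 5; lat ⌊6.2734/1⌋ = 6.
Subsquare: lon ⌊1.4002/0.0833333⌋ = 16 → q; lat ⌊0.2734/0.0416667⌋ = 6 → g.

KB56qg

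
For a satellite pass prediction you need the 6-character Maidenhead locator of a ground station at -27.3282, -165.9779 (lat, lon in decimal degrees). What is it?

Shift to the Maidenhead origin (180°W, 90°S): lon 14.0221, lat 62.6718.
Field: 14.0221/20 → 0 → A, 62.6718/10 → 6 → G; chars AG.
Square: 14.0221/2 → 7, 2.6718/1 → 2; chars 72.
Subsquare: 0.0221/0.0833333 → 0 → a, 0.6718/0.0416667 → 16 → q; chars aq.

AG72aq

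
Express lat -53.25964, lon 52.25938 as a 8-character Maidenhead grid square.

Add 180° to longitude and 90° to latitude: 232.25938, 36.74036.
Field (20°×10°, letters A–R): 232.25938/20 → 11 → L, 36.74036/10 → 3 → D; chars LD.
Square (2°×1°, digits 0–9): 12.25938/2 → 6, 6.74036/1 → 6; chars 66.
Subsquare (5′×2.5′, letters a–x): 0.25938/0.0833333 → 3 → d, 0.74036/0.0416667 → 17 → r; chars dr.
Extended square (30″×15″, digits 0–9): 0.00938/0.00833333 → 1, 0.03203/0.00416667 → 7; chars 17.

LD66dr17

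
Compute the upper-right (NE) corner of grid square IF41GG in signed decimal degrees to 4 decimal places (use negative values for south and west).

-38.7083, -11.4167

Field I=8, F=5: +8·20° lon, +5·10° lat → SW at lon -20°, lat -40°.
Square 4, 1: +4·2° lon, +1·1° lat → SW at lon -12°, lat -39°.
Subsquare g=6, g=6: +6·0.0833333° lon, +6·0.0416667° lat → SW at lon -11.5°, lat -38.75°.
Cell spans 0.0833333° lon × 0.0416667° lat. NE corner is SW corner plus one full cell.
latitude -38.7083, longitude -11.4167.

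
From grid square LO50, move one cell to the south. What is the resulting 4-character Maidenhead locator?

LN59

Latitude square 0; −1 → -1, wraps to 9, carry into field.
Latitude field O = 14; −1 → 13 = N.
The longitude characters are unchanged.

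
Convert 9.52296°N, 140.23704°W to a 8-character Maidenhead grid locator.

Offset from 180°W / 90°S: lon 39.76296°, lat 99.52296°.
Field: lon ⌊39.76296/20⌋ = 1 → B; lat ⌊99.52296/10⌋ = 9 → J.
Square: lon ⌊19.76296/2⌋ = 9; lat ⌊9.52296/1⌋ = 9.
Subsquare: lon ⌊1.76296/0.0833333⌋ = 21 → v; lat ⌊0.52296/0.0416667⌋ = 12 → m.
Extended square: lon ⌊0.01296/0.00833333⌋ = 1; lat ⌊0.02296/0.00416667⌋ = 5.

BJ99vm15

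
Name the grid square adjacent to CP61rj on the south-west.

CP61qi

Longitude subsquare r = 17; −1 → 16 = q.
Latitude subsquare j = 9; −1 → 8 = i.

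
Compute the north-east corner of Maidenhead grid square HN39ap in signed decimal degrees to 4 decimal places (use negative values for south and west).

49.6667, -33.9167

Field H=7, N=13: +7·20° lon, +13·10° lat → SW at lon -40°, lat 40°.
Square 3, 9: +3·2° lon, +9·1° lat → SW at lon -34°, lat 49°.
Subsquare a=0, p=15: +0·0.0833333° lon, +15·0.0416667° lat → SW at lon -34°, lat 49.625°.
Cell spans 0.0833333° lon × 0.0416667° lat. NE corner is SW corner plus one full cell.
latitude 49.6667, longitude -33.9167.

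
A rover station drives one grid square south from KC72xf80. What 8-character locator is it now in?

KC72xe89

Latitude extended square 0; −1 → -1, wraps to 9, carry into subsquare.
Latitude subsquare f = 5; −1 → 4 = e.
The longitude characters are unchanged.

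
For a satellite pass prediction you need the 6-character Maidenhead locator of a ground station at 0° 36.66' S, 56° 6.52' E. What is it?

LI89bj

Add 180° to longitude and 90° to latitude: 236.1087, 89.3890.
Field (20°×10°, letters A–R): lon ⌊236.1087/20⌋ = 11 → L; lat ⌊89.3890/10⌋ = 8 → I.
Square (2°×1°, digits 0–9): lon ⌊16.1087/2⌋ = 8; lat ⌊9.3890/1⌋ = 9.
Subsquare (5′×2.5′, letters a–x): lon ⌊0.1087/0.0833333⌋ = 1 → b; lat ⌊0.3890/0.0416667⌋ = 9 → j.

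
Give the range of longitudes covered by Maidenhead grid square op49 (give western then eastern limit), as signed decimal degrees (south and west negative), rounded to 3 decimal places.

108.000, 110.000

Field O=14, P=15: +14·20° lon, +15·10° lat → SW at lon 100°, lat 60°.
Square 4, 9: +4·2° lon, +9·1° lat → SW at lon 108°, lat 69°.
Cell spans 2° lon × 1° lat.
west 108.000, east 110.000.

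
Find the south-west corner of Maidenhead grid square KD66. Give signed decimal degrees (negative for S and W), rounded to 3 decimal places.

Field K=10, D=3: +10·20° lon, +3·10° lat → SW at lon 20°, lat -60°.
Square 6, 6: +6·2° lon, +6·1° lat → SW at lon 32°, lat -54°.
latitude -54.000, longitude 32.000.

-54.000, 32.000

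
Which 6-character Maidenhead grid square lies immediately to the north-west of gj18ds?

GJ18ct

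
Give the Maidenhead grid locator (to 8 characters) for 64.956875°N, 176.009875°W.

Offset from 180°W / 90°S: lon 3.99013°, lat 154.95687°.
Field: 3.99013/20 → 0 → A, 154.95687/10 → 15 → P; chars AP.
Square: 3.99013/2 → 1, 4.95687/1 → 4; chars 14.
Subsquare: 1.99013/0.0833333 → 23 → x, 0.95687/0.0416667 → 22 → w; chars xw.
Extended square: 0.07346/0.00833333 → 8, 0.04021/0.00416667 → 9; chars 89.

AP14xw89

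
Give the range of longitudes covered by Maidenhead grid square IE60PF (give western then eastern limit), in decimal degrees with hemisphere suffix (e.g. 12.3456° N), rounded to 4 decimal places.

6.7500° W, 6.6667° W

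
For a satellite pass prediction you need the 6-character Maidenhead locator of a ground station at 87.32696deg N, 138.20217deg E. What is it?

Offset from 180°W / 90°S: lon 318.2022°, lat 177.3270°.
Field (20°×10°, letters A–R): lon ⌊318.2022/20⌋ = 15 → P; lat ⌊177.3270/10⌋ = 17 → R.
Square (2°×1°, digits 0–9): lon ⌊18.2022/2⌋ = 9; lat ⌊7.3270/1⌋ = 7.
Subsquare (5′×2.5′, letters a–x): lon ⌊0.2022/0.0833333⌋ = 2 → c; lat ⌊0.3270/0.0416667⌋ = 7 → h.

PR97ch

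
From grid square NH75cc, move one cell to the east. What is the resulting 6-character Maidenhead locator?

Longitude subsquare c = 2; +1 → 3 = d.
The latitude characters are unchanged.

NH75dc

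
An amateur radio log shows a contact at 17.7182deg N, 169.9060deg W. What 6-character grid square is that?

AK57br

Offset from 180°W / 90°S: lon 10.0940°, lat 107.7182°.
Field (20°×10°, letters A–R): 10.0940/20 → 0 → A, 107.7182/10 → 10 → K; chars AK.
Square (2°×1°, digits 0–9): 10.0940/2 → 5, 7.7182/1 → 7; chars 57.
Subsquare (5′×2.5′, letters a–x): 0.0940/0.0833333 → 1 → b, 0.7182/0.0416667 → 17 → r; chars br.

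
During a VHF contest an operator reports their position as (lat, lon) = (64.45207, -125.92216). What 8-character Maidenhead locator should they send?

CP74ak98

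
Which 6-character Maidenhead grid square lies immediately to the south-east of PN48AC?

PN48bb

Longitude subsquare a = 0; +1 → 1 = b.
Latitude subsquare c = 2; −1 → 1 = b.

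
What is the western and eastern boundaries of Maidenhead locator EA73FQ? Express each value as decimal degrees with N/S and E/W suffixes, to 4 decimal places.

Field E=4, A=0: +4·20° lon, +0·10° lat → SW at lon -100°, lat -90°.
Square 7, 3: +7·2° lon, +3·1° lat → SW at lon -86°, lat -87°.
Subsquare f=5, q=16: +5·0.0833333° lon, +16·0.0416667° lat → SW at lon -85.5833°, lat -86.3333°.
Cell spans 0.0833333° lon × 0.0416667° lat.
west 85.5833° W, east 85.5000° W.

85.5833° W, 85.5000° W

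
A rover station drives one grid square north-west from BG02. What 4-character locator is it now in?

Longitude square 0; −1 → -1, wraps to 9, carry into field.
Longitude field B = 1; −1 → 0 = A.
Latitude square 2; +1 → 3.

AG93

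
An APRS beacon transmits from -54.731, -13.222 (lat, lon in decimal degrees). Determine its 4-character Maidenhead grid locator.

ID35

Shift to the Maidenhead origin (180°W, 90°S): lon 166.78, lat 35.27.
Field: 166.78/20 → 8 → I, 35.27/10 → 3 → D; chars ID.
Square: 6.78/2 → 3, 5.27/1 → 5; chars 35.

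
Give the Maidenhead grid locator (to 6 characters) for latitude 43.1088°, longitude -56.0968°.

Shift to the Maidenhead origin (180°W, 90°S): lon 123.9032, lat 133.1088.
Field: lon ⌊123.9032/20⌋ = 6 → G; lat ⌊133.1088/10⌋ = 13 → N.
Square: lon ⌊3.9032/2⌋ = 1; lat ⌊3.1088/1⌋ = 3.
Subsquare: lon ⌊1.9032/0.0833333⌋ = 22 → w; lat ⌊0.1088/0.0416667⌋ = 2 → c.

GN13wc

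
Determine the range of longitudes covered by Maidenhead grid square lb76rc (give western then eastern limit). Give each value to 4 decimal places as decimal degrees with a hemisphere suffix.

Field L=11, B=1: +11·20° lon, +1·10° lat → SW at lon 40°, lat -80°.
Square 7, 6: +7·2° lon, +6·1° lat → SW at lon 54°, lat -74°.
Subsquare r=17, c=2: +17·0.0833333° lon, +2·0.0416667° lat → SW at lon 55.4167°, lat -73.9167°.
Cell spans 0.0833333° lon × 0.0416667° lat.
west 55.4167° E, east 55.5000° E.

55.4167° E, 55.5000° E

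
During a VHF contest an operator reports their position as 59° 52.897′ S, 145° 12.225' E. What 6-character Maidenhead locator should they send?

QD20oc

Shift to the Maidenhead origin (180°W, 90°S): lon 325.2038, lat 30.1184.
Field: 325.2038/20 → 16 → Q, 30.1184/10 → 3 → D; chars QD.
Square: 5.2038/2 → 2, 0.1184/1 → 0; chars 20.
Subsquare: 1.2038/0.0833333 → 14 → o, 0.1184/0.0416667 → 2 → c; chars oc.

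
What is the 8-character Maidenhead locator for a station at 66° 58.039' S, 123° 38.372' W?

Shift to the Maidenhead origin (180°W, 90°S): lon 56.36047, lat 23.03268.
Field: 56.36047/20 → 2 → C, 23.03268/10 → 2 → C; chars CC.
Square: 16.36047/2 → 8, 3.03268/1 → 3; chars 83.
Subsquare: 0.36047/0.0833333 → 4 → e, 0.03268/0.0416667 → 0 → a; chars ea.
Extended square: 0.02713/0.00833333 → 3, 0.03268/0.00416667 → 7; chars 37.

CC83ea37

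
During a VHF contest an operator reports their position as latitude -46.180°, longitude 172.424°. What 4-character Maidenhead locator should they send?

RE63

Offset from 180°W / 90°S: lon 352.42°, lat 43.82°.
Field: lon ⌊352.42/20⌋ = 17 → R; lat ⌊43.82/10⌋ = 4 → E.
Square: lon ⌊12.42/2⌋ = 6; lat ⌊3.82/1⌋ = 3.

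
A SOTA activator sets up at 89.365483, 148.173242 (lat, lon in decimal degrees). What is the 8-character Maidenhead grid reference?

QR49ci07

Add 180° to longitude and 90° to latitude: 328.17324, 179.36548.
Field: lon ⌊328.17324/20⌋ = 16 → Q; lat ⌊179.36548/10⌋ = 17 → R.
Square: lon ⌊8.17324/2⌋ = 4; lat ⌊9.36548/1⌋ = 9.
Subsquare: lon ⌊0.17324/0.0833333⌋ = 2 → c; lat ⌊0.36548/0.0416667⌋ = 8 → i.
Extended square: lon ⌊0.00658/0.00833333⌋ = 0; lat ⌊0.03215/0.00416667⌋ = 7.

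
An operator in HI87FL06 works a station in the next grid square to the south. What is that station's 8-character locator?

Latitude extended square 6; −1 → 5.
The longitude characters are unchanged.

HI87fl05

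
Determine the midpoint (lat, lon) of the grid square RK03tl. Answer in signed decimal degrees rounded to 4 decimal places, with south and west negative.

Field R=17, K=10: +17·20° lon, +10·10° lat → SW at lon 160°, lat 10°.
Square 0, 3: +0·2° lon, +3·1° lat → SW at lon 160°, lat 13°.
Subsquare t=19, l=11: +19·0.0833333° lon, +11·0.0416667° lat → SW at lon 161.583°, lat 13.4583°.
Cell spans 0.0833333° lon × 0.0416667° lat. Centre is SW corner plus half of each.
latitude 13.4792, longitude 161.6250.

13.4792, 161.6250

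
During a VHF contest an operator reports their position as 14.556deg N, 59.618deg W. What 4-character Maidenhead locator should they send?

Add 180° to longitude and 90° to latitude: 120.38, 104.56.
Field (20°×10°, letters A–R): lon ⌊120.38/20⌋ = 6 → G; lat ⌊104.56/10⌋ = 10 → K.
Square (2°×1°, digits 0–9): lon ⌊0.38/2⌋ = 0; lat ⌊4.56/1⌋ = 4.

GK04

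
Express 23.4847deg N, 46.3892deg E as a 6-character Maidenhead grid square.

LL33el

Offset from 180°W / 90°S: lon 226.3892°, lat 113.4847°.
Field: 226.3892/20 → 11 → L, 113.4847/10 → 11 → L; chars LL.
Square: 6.3892/2 → 3, 3.4847/1 → 3; chars 33.
Subsquare: 0.3892/0.0833333 → 4 → e, 0.4847/0.0416667 → 11 → l; chars el.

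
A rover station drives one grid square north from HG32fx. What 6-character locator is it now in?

HG33fa

Latitude subsquare x = 23; +1 → 24, wraps to 0 = a, carry into square.
Latitude square 2; +1 → 3.
The longitude characters are unchanged.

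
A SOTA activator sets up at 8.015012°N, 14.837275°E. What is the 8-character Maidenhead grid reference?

JJ78ka03

Add 180° to longitude and 90° to latitude: 194.83728, 98.01501.
Field: lon ⌊194.83728/20⌋ = 9 → J; lat ⌊98.01501/10⌋ = 9 → J.
Square: lon ⌊14.83728/2⌋ = 7; lat ⌊8.01501/1⌋ = 8.
Subsquare: lon ⌊0.83728/0.0833333⌋ = 10 → k; lat ⌊0.01501/0.0416667⌋ = 0 → a.
Extended square: lon ⌊0.00394/0.00833333⌋ = 0; lat ⌊0.01501/0.00416667⌋ = 3.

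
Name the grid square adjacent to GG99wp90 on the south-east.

Longitude extended square 9; +1 → 10, wraps to 0, carry into subsquare.
Longitude subsquare w = 22; +1 → 23 = x.
Latitude extended square 0; −1 → -1, wraps to 9, carry into subsquare.
Latitude subsquare p = 15; −1 → 14 = o.

GG99xo09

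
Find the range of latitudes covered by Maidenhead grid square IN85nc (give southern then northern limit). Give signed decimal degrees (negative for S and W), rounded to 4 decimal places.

45.0833, 45.1250

Field I=8, N=13: +8·20° lon, +13·10° lat → SW at lon -20°, lat 40°.
Square 8, 5: +8·2° lon, +5·1° lat → SW at lon -4°, lat 45°.
Subsquare n=13, c=2: +13·0.0833333° lon, +2·0.0416667° lat → SW at lon -2.91667°, lat 45.0833°.
Cell spans 0.0833333° lon × 0.0416667° lat.
south 45.0833, north 45.1250.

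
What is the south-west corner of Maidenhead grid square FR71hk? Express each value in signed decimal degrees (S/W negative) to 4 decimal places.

81.4167, -65.4167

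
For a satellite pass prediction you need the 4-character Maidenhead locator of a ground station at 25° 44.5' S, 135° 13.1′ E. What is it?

PG74

Shift to the Maidenhead origin (180°W, 90°S): lon 315.22, lat 64.26.
Field: lon ⌊315.22/20⌋ = 15 → P; lat ⌊64.26/10⌋ = 6 → G.
Square: lon ⌊15.22/2⌋ = 7; lat ⌊4.26/1⌋ = 4.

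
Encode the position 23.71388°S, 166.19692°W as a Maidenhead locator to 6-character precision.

AG66vg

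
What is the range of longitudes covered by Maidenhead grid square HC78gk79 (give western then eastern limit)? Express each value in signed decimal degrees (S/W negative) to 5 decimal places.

-25.44167, -25.43333

Field H=7, C=2: +7·20° lon, +2·10° lat → SW at lon -40°, lat -70°.
Square 7, 8: +7·2° lon, +8·1° lat → SW at lon -26°, lat -62°.
Subsquare g=6, k=10: +6·0.0833333° lon, +10·0.0416667° lat → SW at lon -25.5°, lat -61.5833°.
Extended square 7, 9: +7·0.00833333° lon, +9·0.00416667° lat → SW at lon -25.4417°, lat -61.5458°.
Cell spans 0.00833333° lon × 0.00416667° lat.
west -25.44167, east -25.43333.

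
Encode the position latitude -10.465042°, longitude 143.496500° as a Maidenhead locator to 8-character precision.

Add 180° to longitude and 90° to latitude: 323.49650, 79.53496.
Field (20°×10°, letters A–R): 323.49650/20 → 16 → Q, 79.53496/10 → 7 → H; chars QH.
Square (2°×1°, digits 0–9): 3.49650/2 → 1, 9.53496/1 → 9; chars 19.
Subsquare (5′×2.5′, letters a–x): 1.49650/0.0833333 → 17 → r, 0.53496/0.0416667 → 12 → m; chars rm.
Extended square (30″×15″, digits 0–9): 0.07983/0.00833333 → 9, 0.03496/0.00416667 → 8; chars 98.

QH19rm98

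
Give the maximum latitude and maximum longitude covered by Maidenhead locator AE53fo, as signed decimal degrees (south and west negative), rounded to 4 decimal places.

Field A=0, E=4: +0·20° lon, +4·10° lat → SW at lon -180°, lat -50°.
Square 5, 3: +5·2° lon, +3·1° lat → SW at lon -170°, lat -47°.
Subsquare f=5, o=14: +5·0.0833333° lon, +14·0.0416667° lat → SW at lon -169.583°, lat -46.4167°.
Cell spans 0.0833333° lon × 0.0416667° lat. NE corner is SW corner plus one full cell.
latitude -46.3750, longitude -169.5000.

-46.3750, -169.5000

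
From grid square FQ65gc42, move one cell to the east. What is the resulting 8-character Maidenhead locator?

FQ65gc52

Longitude extended square 4; +1 → 5.
The latitude characters are unchanged.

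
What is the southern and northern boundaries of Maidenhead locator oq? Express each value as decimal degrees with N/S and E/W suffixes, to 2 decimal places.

Field O=14, Q=16: +14·20° lon, +16·10° lat → SW at lon 100°, lat 70°.
Cell spans 20° lon × 10° lat.
south 70.00° N, north 80.00° N.

70.00° N, 80.00° N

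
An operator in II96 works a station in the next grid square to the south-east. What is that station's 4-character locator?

Longitude square 9; +1 → 10, wraps to 0, carry into field.
Longitude field I = 8; +1 → 9 = J.
Latitude square 6; −1 → 5.

JI05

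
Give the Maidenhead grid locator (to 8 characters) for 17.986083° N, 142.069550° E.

QK17ax86

Add 180° to longitude and 90° to latitude: 322.06955, 107.98608.
Field: 322.06955/20 → 16 → Q, 107.98608/10 → 10 → K; chars QK.
Square: 2.06955/2 → 1, 7.98608/1 → 7; chars 17.
Subsquare: 0.06955/0.0833333 → 0 → a, 0.98608/0.0416667 → 23 → x; chars ax.
Extended square: 0.06955/0.00833333 → 8, 0.02775/0.00416667 → 6; chars 86.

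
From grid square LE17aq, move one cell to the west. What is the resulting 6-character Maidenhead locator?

Longitude subsquare a = 0; −1 → -1, wraps to 23 = x, carry into square.
Longitude square 1; −1 → 0.
The latitude characters are unchanged.

LE07xq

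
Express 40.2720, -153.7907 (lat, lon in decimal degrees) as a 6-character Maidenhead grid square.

BN30cg

Add 180° to longitude and 90° to latitude: 26.2093, 130.2720.
Field: lon ⌊26.2093/20⌋ = 1 → B; lat ⌊130.2720/10⌋ = 13 → N.
Square: lon ⌊6.2093/2⌋ = 3; lat ⌊0.2720/1⌋ = 0.
Subsquare: lon ⌊0.2093/0.0833333⌋ = 2 → c; lat ⌊0.2720/0.0416667⌋ = 6 → g.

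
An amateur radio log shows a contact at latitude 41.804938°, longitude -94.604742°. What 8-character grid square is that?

EN21qt73

Shift to the Maidenhead origin (180°W, 90°S): lon 85.39526, lat 131.80494.
Field: lon ⌊85.39526/20⌋ = 4 → E; lat ⌊131.80494/10⌋ = 13 → N.
Square: lon ⌊5.39526/2⌋ = 2; lat ⌊1.80494/1⌋ = 1.
Subsquare: lon ⌊1.39526/0.0833333⌋ = 16 → q; lat ⌊0.80494/0.0416667⌋ = 19 → t.
Extended square: lon ⌊0.06192/0.00833333⌋ = 7; lat ⌊0.01327/0.00416667⌋ = 3.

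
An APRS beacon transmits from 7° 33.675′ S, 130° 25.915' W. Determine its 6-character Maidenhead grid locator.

Offset from 180°W / 90°S: lon 49.5681°, lat 82.4387°.
Field: lon ⌊49.5681/20⌋ = 2 → C; lat ⌊82.4387/10⌋ = 8 → I.
Square: lon ⌊9.5681/2⌋ = 4; lat ⌊2.4387/1⌋ = 2.
Subsquare: lon ⌊1.5681/0.0833333⌋ = 18 → s; lat ⌊0.4387/0.0416667⌋ = 10 → k.

CI42sk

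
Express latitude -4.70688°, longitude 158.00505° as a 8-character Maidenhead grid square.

QI95ah00

Shift to the Maidenhead origin (180°W, 90°S): lon 338.00505, lat 85.29312.
Field (20°×10°, letters A–R): lon ⌊338.00505/20⌋ = 16 → Q; lat ⌊85.29312/10⌋ = 8 → I.
Square (2°×1°, digits 0–9): lon ⌊18.00505/2⌋ = 9; lat ⌊5.29312/1⌋ = 5.
Subsquare (5′×2.5′, letters a–x): lon ⌊0.00505/0.0833333⌋ = 0 → a; lat ⌊0.29312/0.0416667⌋ = 7 → h.
Extended square (30″×15″, digits 0–9): lon ⌊0.00505/0.00833333⌋ = 0; lat ⌊0.00145/0.00416667⌋ = 0.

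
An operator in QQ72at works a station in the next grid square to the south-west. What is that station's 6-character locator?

QQ62xs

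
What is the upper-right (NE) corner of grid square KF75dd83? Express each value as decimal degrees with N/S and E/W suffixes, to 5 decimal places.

34.85833° S, 34.32500° E

Field K=10, F=5: +10·20° lon, +5·10° lat → SW at lon 20°, lat -40°.
Square 7, 5: +7·2° lon, +5·1° lat → SW at lon 34°, lat -35°.
Subsquare d=3, d=3: +3·0.0833333° lon, +3·0.0416667° lat → SW at lon 34.25°, lat -34.875°.
Extended square 8, 3: +8·0.00833333° lon, +3·0.00416667° lat → SW at lon 34.3167°, lat -34.8625°.
Cell spans 0.00833333° lon × 0.00416667° lat. NE corner is SW corner plus one full cell.
latitude 34.85833° S, longitude 34.32500° E.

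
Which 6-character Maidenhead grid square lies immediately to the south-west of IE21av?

IE11xu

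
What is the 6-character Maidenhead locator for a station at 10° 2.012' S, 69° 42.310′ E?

MH49ux

Shift to the Maidenhead origin (180°W, 90°S): lon 249.7052, lat 79.9665.
Field: 249.7052/20 → 12 → M, 79.9665/10 → 7 → H; chars MH.
Square: 9.7052/2 → 4, 9.9665/1 → 9; chars 49.
Subsquare: 1.7052/0.0833333 → 20 → u, 0.9665/0.0416667 → 23 → x; chars ux.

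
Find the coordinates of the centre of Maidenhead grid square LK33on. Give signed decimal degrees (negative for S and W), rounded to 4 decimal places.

Field L=11, K=10: +11·20° lon, +10·10° lat → SW at lon 40°, lat 10°.
Square 3, 3: +3·2° lon, +3·1° lat → SW at lon 46°, lat 13°.
Subsquare o=14, n=13: +14·0.0833333° lon, +13·0.0416667° lat → SW at lon 47.1667°, lat 13.5417°.
Cell spans 0.0833333° lon × 0.0416667° lat. Centre is SW corner plus half of each.
latitude 13.5625, longitude 47.2083.

13.5625, 47.2083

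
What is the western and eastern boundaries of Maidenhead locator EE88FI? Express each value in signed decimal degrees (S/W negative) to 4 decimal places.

Field E=4, E=4: +4·20° lon, +4·10° lat → SW at lon -100°, lat -50°.
Square 8, 8: +8·2° lon, +8·1° lat → SW at lon -84°, lat -42°.
Subsquare f=5, i=8: +5·0.0833333° lon, +8·0.0416667° lat → SW at lon -83.5833°, lat -41.6667°.
Cell spans 0.0833333° lon × 0.0416667° lat.
west -83.5833, east -83.5000.

-83.5833, -83.5000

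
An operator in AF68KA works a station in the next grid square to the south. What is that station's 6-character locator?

AF67kx

Latitude subsquare a = 0; −1 → -1, wraps to 23 = x, carry into square.
Latitude square 8; −1 → 7.
The longitude characters are unchanged.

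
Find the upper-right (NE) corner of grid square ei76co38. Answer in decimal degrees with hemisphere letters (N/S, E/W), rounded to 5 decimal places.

3.37917° S, 85.80000° W

Field E=4, I=8: +4·20° lon, +8·10° lat → SW at lon -100°, lat -10°.
Square 7, 6: +7·2° lon, +6·1° lat → SW at lon -86°, lat -4°.
Subsquare c=2, o=14: +2·0.0833333° lon, +14·0.0416667° lat → SW at lon -85.8333°, lat -3.41667°.
Extended square 3, 8: +3·0.00833333° lon, +8·0.00416667° lat → SW at lon -85.8083°, lat -3.38333°.
Cell spans 0.00833333° lon × 0.00416667° lat. NE corner is SW corner plus one full cell.
latitude 3.37917° S, longitude 85.80000° W.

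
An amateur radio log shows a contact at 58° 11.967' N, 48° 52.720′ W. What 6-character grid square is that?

GO58ne

Add 180° to longitude and 90° to latitude: 131.1213, 148.1995.
Field: 131.1213/20 → 6 → G, 148.1995/10 → 14 → O; chars GO.
Square: 11.1213/2 → 5, 8.1995/1 → 8; chars 58.
Subsquare: 1.1213/0.0833333 → 13 → n, 0.1995/0.0416667 → 4 → e; chars ne.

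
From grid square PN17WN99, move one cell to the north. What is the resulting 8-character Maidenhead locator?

Latitude extended square 9; +1 → 10, wraps to 0, carry into subsquare.
Latitude subsquare n = 13; +1 → 14 = o.
The longitude characters are unchanged.

PN17wo90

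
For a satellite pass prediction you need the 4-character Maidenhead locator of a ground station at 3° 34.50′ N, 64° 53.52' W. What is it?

Shift to the Maidenhead origin (180°W, 90°S): lon 115.11, lat 93.58.
Field (20°×10°, letters A–R): 115.11/20 → 5 → F, 93.58/10 → 9 → J; chars FJ.
Square (2°×1°, digits 0–9): 15.11/2 → 7, 3.58/1 → 3; chars 73.

FJ73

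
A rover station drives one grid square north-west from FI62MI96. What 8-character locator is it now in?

FI62mi87

Longitude extended square 9; −1 → 8.
Latitude extended square 6; +1 → 7.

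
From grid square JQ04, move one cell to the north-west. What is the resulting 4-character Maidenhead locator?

Longitude square 0; −1 → -1, wraps to 9, carry into field.
Longitude field J = 9; −1 → 8 = I.
Latitude square 4; +1 → 5.

IQ95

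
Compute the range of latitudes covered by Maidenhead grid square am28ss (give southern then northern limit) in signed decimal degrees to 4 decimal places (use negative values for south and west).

38.7500, 38.7917

Field A=0, M=12: +0·20° lon, +12·10° lat → SW at lon -180°, lat 30°.
Square 2, 8: +2·2° lon, +8·1° lat → SW at lon -176°, lat 38°.
Subsquare s=18, s=18: +18·0.0833333° lon, +18·0.0416667° lat → SW at lon -174.5°, lat 38.75°.
Cell spans 0.0833333° lon × 0.0416667° lat.
south 38.7500, north 38.7917.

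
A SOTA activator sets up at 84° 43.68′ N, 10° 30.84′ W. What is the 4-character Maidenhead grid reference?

Offset from 180°W / 90°S: lon 169.49°, lat 174.73°.
Field: 169.49/20 → 8 → I, 174.73/10 → 17 → R; chars IR.
Square: 9.49/2 → 4, 4.73/1 → 4; chars 44.

IR44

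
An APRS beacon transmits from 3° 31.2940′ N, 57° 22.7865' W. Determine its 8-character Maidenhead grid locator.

GJ13hm45

Shift to the Maidenhead origin (180°W, 90°S): lon 122.62023, lat 93.52157.
Field: lon ⌊122.62023/20⌋ = 6 → G; lat ⌊93.52157/10⌋ = 9 → J.
Square: lon ⌊2.62023/2⌋ = 1; lat ⌊3.52157/1⌋ = 3.
Subsquare: lon ⌊0.62023/0.0833333⌋ = 7 → h; lat ⌊0.52157/0.0416667⌋ = 12 → m.
Extended square: lon ⌊0.03689/0.00833333⌋ = 4; lat ⌊0.02157/0.00416667⌋ = 5.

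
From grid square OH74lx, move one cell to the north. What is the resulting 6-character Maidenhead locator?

Latitude subsquare x = 23; +1 → 24, wraps to 0 = a, carry into square.
Latitude square 4; +1 → 5.
The longitude characters are unchanged.

OH75la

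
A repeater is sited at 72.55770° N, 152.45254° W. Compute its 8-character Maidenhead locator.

BQ32sn53

Offset from 180°W / 90°S: lon 27.54746°, lat 162.55770°.
Field: 27.54746/20 → 1 → B, 162.55770/10 → 16 → Q; chars BQ.
Square: 7.54746/2 → 3, 2.55770/1 → 2; chars 32.
Subsquare: 1.54746/0.0833333 → 18 → s, 0.55770/0.0416667 → 13 → n; chars sn.
Extended square: 0.04746/0.00833333 → 5, 0.01603/0.00416667 → 3; chars 53.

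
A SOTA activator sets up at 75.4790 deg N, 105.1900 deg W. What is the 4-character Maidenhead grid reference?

Add 180° to longitude and 90° to latitude: 74.81, 165.48.
Field: lon ⌊74.81/20⌋ = 3 → D; lat ⌊165.48/10⌋ = 16 → Q.
Square: lon ⌊14.81/2⌋ = 7; lat ⌊5.48/1⌋ = 5.

DQ75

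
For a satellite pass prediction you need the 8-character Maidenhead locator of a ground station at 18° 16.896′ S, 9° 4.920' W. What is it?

Offset from 180°W / 90°S: lon 170.91800°, lat 71.71840°.
Field: lon ⌊170.91800/20⌋ = 8 → I; lat ⌊71.71840/10⌋ = 7 → H.
Square: lon ⌊10.91800/2⌋ = 5; lat ⌊1.71840/1⌋ = 1.
Subsquare: lon ⌊0.91800/0.0833333⌋ = 11 → l; lat ⌊0.71840/0.0416667⌋ = 17 → r.
Extended square: lon ⌊0.00133/0.00833333⌋ = 0; lat ⌊0.01007/0.00416667⌋ = 2.

IH51lr02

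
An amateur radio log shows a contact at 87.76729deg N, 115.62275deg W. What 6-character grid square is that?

DR27es

Shift to the Maidenhead origin (180°W, 90°S): lon 64.3773, lat 177.7673.
Field (20°×10°, letters A–R): 64.3773/20 → 3 → D, 177.7673/10 → 17 → R; chars DR.
Square (2°×1°, digits 0–9): 4.3773/2 → 2, 7.7673/1 → 7; chars 27.
Subsquare (5′×2.5′, letters a–x): 0.3773/0.0833333 → 4 → e, 0.7673/0.0416667 → 18 → s; chars es.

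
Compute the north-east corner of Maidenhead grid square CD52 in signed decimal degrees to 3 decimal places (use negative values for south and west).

-57.000, -128.000

Field C=2, D=3: +2·20° lon, +3·10° lat → SW at lon -140°, lat -60°.
Square 5, 2: +5·2° lon, +2·1° lat → SW at lon -130°, lat -58°.
Cell spans 2° lon × 1° lat. NE corner is SW corner plus one full cell.
latitude -57.000, longitude -128.000.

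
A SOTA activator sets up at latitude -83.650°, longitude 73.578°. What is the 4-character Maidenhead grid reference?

MA66

Offset from 180°W / 90°S: lon 253.58°, lat 6.35°.
Field: lon ⌊253.58/20⌋ = 12 → M; lat ⌊6.35/10⌋ = 0 → A.
Square: lon ⌊13.58/2⌋ = 6; lat ⌊6.35/1⌋ = 6.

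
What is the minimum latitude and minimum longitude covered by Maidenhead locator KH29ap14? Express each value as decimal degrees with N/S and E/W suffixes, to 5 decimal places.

10.35833° S, 24.00833° E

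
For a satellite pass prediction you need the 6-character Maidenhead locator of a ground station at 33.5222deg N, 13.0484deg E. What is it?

Shift to the Maidenhead origin (180°W, 90°S): lon 193.0484, lat 123.5222.
Field: 193.0484/20 → 9 → J, 123.5222/10 → 12 → M; chars JM.
Square: 13.0484/2 → 6, 3.5222/1 → 3; chars 63.
Subsquare: 1.0484/0.0833333 → 12 → m, 0.5222/0.0416667 → 12 → m; chars mm.

JM63mm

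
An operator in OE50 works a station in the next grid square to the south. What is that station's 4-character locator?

Latitude square 0; −1 → -1, wraps to 9, carry into field.
Latitude field E = 4; −1 → 3 = D.
The longitude characters are unchanged.

OD59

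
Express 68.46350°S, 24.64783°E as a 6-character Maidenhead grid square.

KC21hm

Offset from 180°W / 90°S: lon 204.6478°, lat 21.5365°.
Field: 204.6478/20 → 10 → K, 21.5365/10 → 2 → C; chars KC.
Square: 4.6478/2 → 2, 1.5365/1 → 1; chars 21.
Subsquare: 0.6478/0.0833333 → 7 → h, 0.5365/0.0416667 → 12 → m; chars hm.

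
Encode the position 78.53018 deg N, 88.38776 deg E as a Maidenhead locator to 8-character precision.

NQ48em67

Add 180° to longitude and 90° to latitude: 268.38776, 168.53018.
Field: lon ⌊268.38776/20⌋ = 13 → N; lat ⌊168.53018/10⌋ = 16 → Q.
Square: lon ⌊8.38776/2⌋ = 4; lat ⌊8.53018/1⌋ = 8.
Subsquare: lon ⌊0.38776/0.0833333⌋ = 4 → e; lat ⌊0.53018/0.0416667⌋ = 12 → m.
Extended square: lon ⌊0.05443/0.00833333⌋ = 6; lat ⌊0.03018/0.00416667⌋ = 7.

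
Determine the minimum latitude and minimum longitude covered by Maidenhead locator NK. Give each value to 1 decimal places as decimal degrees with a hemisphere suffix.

Field N=13, K=10: +13·20° lon, +10·10° lat → SW at lon 80°, lat 10°.
latitude 10.0° N, longitude 80.0° E.

10.0° N, 80.0° E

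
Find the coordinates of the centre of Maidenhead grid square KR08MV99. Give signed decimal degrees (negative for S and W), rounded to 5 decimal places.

Field K=10, R=17: +10·20° lon, +17·10° lat → SW at lon 20°, lat 80°.
Square 0, 8: +0·2° lon, +8·1° lat → SW at lon 20°, lat 88°.
Subsquare m=12, v=21: +12·0.0833333° lon, +21·0.0416667° lat → SW at lon 21°, lat 88.875°.
Extended square 9, 9: +9·0.00833333° lon, +9·0.00416667° lat → SW at lon 21.075°, lat 88.9125°.
Cell spans 0.00833333° lon × 0.00416667° lat. Centre is SW corner plus half of each.
latitude 88.91458, longitude 21.07917.

88.91458, 21.07917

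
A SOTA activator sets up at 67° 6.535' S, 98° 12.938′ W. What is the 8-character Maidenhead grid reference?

EC02vv43

Shift to the Maidenhead origin (180°W, 90°S): lon 81.78437, lat 22.89108.
Field: 81.78437/20 → 4 → E, 22.89108/10 → 2 → C; chars EC.
Square: 1.78437/2 → 0, 2.89108/1 → 2; chars 02.
Subsquare: 1.78437/0.0833333 → 21 → v, 0.89108/0.0416667 → 21 → v; chars vv.
Extended square: 0.03437/0.00833333 → 4, 0.01608/0.00416667 → 3; chars 43.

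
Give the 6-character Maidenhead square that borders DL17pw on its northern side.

DL17px

Latitude subsquare w = 22; +1 → 23 = x.
The longitude characters are unchanged.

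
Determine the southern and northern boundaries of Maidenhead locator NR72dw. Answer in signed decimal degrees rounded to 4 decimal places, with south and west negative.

Field N=13, R=17: +13·20° lon, +17·10° lat → SW at lon 80°, lat 80°.
Square 7, 2: +7·2° lon, +2·1° lat → SW at lon 94°, lat 82°.
Subsquare d=3, w=22: +3·0.0833333° lon, +22·0.0416667° lat → SW at lon 94.25°, lat 82.9167°.
Cell spans 0.0833333° lon × 0.0416667° lat.
south 82.9167, north 82.9583.

82.9167, 82.9583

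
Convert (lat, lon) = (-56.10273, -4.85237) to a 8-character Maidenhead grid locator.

ID73nv75

Offset from 180°W / 90°S: lon 175.14763°, lat 33.89727°.
Field (20°×10°, letters A–R): lon ⌊175.14763/20⌋ = 8 → I; lat ⌊33.89727/10⌋ = 3 → D.
Square (2°×1°, digits 0–9): lon ⌊15.14763/2⌋ = 7; lat ⌊3.89727/1⌋ = 3.
Subsquare (5′×2.5′, letters a–x): lon ⌊1.14763/0.0833333⌋ = 13 → n; lat ⌊0.89727/0.0416667⌋ = 21 → v.
Extended square (30″×15″, digits 0–9): lon ⌊0.06430/0.00833333⌋ = 7; lat ⌊0.02227/0.00416667⌋ = 5.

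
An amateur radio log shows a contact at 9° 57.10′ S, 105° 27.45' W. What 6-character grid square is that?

Add 180° to longitude and 90° to latitude: 74.5425, 80.0483.
Field: 74.5425/20 → 3 → D, 80.0483/10 → 8 → I; chars DI.
Square: 14.5425/2 → 7, 0.0483/1 → 0; chars 70.
Subsquare: 0.5425/0.0833333 → 6 → g, 0.0483/0.0416667 → 1 → b; chars gb.

DI70gb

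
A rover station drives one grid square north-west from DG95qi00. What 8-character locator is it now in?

DG95pi91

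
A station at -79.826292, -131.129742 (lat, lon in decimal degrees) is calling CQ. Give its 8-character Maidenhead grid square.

CB40ke41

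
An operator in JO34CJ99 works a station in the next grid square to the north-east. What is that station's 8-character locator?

JO34dk00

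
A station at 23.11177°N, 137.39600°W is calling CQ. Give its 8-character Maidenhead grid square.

Add 180° to longitude and 90° to latitude: 42.60400, 113.11177.
Field (20°×10°, letters A–R): 42.60400/20 → 2 → C, 113.11177/10 → 11 → L; chars CL.
Square (2°×1°, digits 0–9): 2.60400/2 → 1, 3.11177/1 → 3; chars 13.
Subsquare (5′×2.5′, letters a–x): 0.60400/0.0833333 → 7 → h, 0.11177/0.0416667 → 2 → c; chars hc.
Extended square (30″×15″, digits 0–9): 0.02067/0.00833333 → 2, 0.02844/0.00416667 → 6; chars 26.

CL13hc26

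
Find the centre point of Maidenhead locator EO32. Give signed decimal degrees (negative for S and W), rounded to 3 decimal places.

Field E=4, O=14: +4·20° lon, +14·10° lat → SW at lon -100°, lat 50°.
Square 3, 2: +3·2° lon, +2·1° lat → SW at lon -94°, lat 52°.
Cell spans 2° lon × 1° lat. Centre is SW corner plus half of each.
latitude 52.500, longitude -93.000.

52.500, -93.000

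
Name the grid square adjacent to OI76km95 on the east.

OI76lm05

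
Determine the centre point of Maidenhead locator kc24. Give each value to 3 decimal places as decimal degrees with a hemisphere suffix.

Field K=10, C=2: +10·20° lon, +2·10° lat → SW at lon 20°, lat -70°.
Square 2, 4: +2·2° lon, +4·1° lat → SW at lon 24°, lat -66°.
Cell spans 2° lon × 1° lat. Centre is SW corner plus half of each.
latitude 65.500° S, longitude 25.000° E.

65.500° S, 25.000° E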